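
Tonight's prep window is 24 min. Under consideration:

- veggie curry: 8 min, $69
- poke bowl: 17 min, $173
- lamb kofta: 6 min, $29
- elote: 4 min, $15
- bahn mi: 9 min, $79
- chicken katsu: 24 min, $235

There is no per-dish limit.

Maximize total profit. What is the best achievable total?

235

The ratio heuristic lands on poke bowl + lamb kofta (202) but leaves 1 min idle.
Dropping poke bowl and lamb kofta frees 23 min; slotting in chicken katsu (24 min) lifts the total to 235 at 24 min.
That's the maximum — no swap from here does better than 235.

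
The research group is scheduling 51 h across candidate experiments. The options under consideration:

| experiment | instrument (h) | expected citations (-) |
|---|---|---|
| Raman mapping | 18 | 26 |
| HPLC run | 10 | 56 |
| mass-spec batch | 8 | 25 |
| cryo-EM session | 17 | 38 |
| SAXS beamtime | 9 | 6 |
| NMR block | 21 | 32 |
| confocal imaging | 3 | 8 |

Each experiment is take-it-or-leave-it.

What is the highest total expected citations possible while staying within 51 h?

Filling by ratio: HPLC run + mass-spec batch + cryo-EM session + SAXS beamtime + confocal imaging for 133, with 4 h left unused.
The 17 h tied up in mass-spec batch and SAXS beamtime is better spent on NMR block — total rises to 134 (51 h).
Every other selection either busts 51 h or fails to beat 134.

134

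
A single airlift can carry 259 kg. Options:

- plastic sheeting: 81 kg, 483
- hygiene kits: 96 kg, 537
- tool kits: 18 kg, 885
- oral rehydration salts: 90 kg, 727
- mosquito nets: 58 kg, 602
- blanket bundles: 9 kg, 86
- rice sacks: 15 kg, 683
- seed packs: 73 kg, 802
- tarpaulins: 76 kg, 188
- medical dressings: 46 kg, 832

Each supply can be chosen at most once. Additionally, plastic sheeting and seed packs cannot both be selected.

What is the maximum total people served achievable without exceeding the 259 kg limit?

Filling by ratio: tool kits + mosquito nets + blanket bundles + rice sacks + seed packs + medical dressings for 3890, with 40 kg left unused.
The 58 kg tied up in mosquito nets is better spent on oral rehydration salts — total rises to 4015 (251 kg).
The closest alternative, tool kits + oral rehydration salts + rice sacks + seed packs + medical dressings, reaches only 3929.

4015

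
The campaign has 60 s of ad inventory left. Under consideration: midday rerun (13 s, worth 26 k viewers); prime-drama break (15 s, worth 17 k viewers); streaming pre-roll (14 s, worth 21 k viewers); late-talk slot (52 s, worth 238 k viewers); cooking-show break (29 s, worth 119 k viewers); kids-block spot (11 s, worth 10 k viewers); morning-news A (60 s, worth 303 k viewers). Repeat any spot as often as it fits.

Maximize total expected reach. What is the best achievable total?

303

By expected reach per s: morning-news A 5.05, late-talk slot 4.58, cooking-show break 4.10 lead.
Taking morning-news A: 60 s used, 303 in expected reach.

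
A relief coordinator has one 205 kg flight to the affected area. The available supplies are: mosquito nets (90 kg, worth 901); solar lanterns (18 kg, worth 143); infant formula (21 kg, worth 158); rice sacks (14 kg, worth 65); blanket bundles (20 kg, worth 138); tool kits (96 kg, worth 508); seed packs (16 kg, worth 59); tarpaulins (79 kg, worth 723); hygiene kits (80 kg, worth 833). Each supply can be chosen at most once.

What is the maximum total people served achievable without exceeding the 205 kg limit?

1957

The ratio heuristic lands on mosquito nets + solar lanterns + rice sacks + hygiene kits (1942) but leaves 3 kg idle.
Dropping solar lanterns frees 18 kg; slotting in infant formula (21 kg) lifts the total to 1957 at 205 kg.
An exhaustive check of the 512 subsets confirms 1957.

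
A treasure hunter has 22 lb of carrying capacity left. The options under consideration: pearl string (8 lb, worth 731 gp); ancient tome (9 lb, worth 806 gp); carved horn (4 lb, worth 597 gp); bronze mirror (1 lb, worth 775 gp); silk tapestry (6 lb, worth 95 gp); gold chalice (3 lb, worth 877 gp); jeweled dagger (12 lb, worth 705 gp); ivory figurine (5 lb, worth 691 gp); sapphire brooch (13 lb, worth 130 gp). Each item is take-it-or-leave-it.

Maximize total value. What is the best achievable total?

By value per lb: bronze mirror 775.00, gold chalice 292.33, carved horn 149.25 lead.
Filling by ratio: pearl string + carved horn + bronze mirror + gold chalice + ivory figurine for 3671, with 1 lb left unused.
Replace pearl string with ancient tome: the trade gains 75 net, giving 3746 at 22 lb.
The closest alternative, pearl string + carved horn + bronze mirror + gold chalice + ivory figurine, reaches only 3671.

3746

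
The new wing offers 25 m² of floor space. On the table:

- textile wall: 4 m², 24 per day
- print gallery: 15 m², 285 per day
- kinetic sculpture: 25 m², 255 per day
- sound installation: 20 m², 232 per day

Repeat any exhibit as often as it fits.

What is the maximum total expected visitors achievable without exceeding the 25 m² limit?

333

Best packing: 2×textile wall + print gallery — 23 m², 333 total.
Every other selection either busts 25 m² or fails to beat 333.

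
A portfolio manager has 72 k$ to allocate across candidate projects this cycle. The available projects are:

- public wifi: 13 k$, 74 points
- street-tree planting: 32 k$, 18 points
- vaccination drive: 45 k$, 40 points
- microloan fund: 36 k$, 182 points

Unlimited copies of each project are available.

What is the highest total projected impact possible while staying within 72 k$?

Best packing: 5×public wifi — 65 k$, 370 total.

370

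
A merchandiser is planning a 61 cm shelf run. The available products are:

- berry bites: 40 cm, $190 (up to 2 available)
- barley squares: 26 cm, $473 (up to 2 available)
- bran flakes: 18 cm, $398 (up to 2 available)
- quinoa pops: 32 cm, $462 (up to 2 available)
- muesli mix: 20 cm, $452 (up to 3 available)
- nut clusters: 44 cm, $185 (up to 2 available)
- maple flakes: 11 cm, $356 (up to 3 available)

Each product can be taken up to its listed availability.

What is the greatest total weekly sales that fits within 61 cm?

1562

A density-first pass picks muesli mix + 3×maple flakes — 1520 at 53 cm.
Dropping maple flakes frees 11 cm; slotting in bran flakes (18 cm) lifts the total to 1562 at 60 cm.
Nothing else within 61 cm beats 1562.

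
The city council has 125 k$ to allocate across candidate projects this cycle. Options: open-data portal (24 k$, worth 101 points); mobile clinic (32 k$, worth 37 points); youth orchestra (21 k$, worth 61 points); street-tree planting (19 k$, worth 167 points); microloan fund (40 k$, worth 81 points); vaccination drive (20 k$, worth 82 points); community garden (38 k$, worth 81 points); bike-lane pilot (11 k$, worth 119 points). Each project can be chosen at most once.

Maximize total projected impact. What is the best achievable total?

Density check — bike-lane pilot 10.82, street-tree planting 8.79, open-data portal 4.21 are the best per k$.
The ratio heuristic lands on open-data portal + youth orchestra + street-tree planting + vaccination drive + bike-lane pilot (530) but leaves 30 k$ idle.
Replace youth orchestra with microloan fund: the trade gains 20 net, giving 550 at 114 k$.
The spare 11 k$ is too small for any remaining project, and no exchange beats 550.

550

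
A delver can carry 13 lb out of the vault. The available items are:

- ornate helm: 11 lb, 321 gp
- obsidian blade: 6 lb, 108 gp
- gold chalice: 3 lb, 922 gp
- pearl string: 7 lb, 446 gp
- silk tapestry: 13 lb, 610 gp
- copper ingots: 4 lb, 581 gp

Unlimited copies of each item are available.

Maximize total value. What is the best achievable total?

3688

The ratio ordering already packs tightly: 4×gold chalice, 12 lb, 3688.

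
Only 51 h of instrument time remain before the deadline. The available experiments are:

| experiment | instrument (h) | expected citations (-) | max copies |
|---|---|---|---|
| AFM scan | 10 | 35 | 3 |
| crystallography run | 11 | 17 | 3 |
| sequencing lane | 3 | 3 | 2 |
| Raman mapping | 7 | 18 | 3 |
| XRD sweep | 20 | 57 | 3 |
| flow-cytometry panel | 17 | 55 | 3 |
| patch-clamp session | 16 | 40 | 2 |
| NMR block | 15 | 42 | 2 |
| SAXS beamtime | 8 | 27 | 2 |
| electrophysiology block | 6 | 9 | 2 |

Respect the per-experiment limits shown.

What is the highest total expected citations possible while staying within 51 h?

Density check — AFM scan 3.50, SAXS beamtime 3.38, flow-cytometry panel 3.24 are the best per h.
A density-first pass picks 3×AFM scan + sequencing lane + 2×SAXS beamtime — 162 at 49 h.
The 13 h tied up in AFM scan and sequencing lane is better spent on NMR block — total rises to 166 (51 h).

166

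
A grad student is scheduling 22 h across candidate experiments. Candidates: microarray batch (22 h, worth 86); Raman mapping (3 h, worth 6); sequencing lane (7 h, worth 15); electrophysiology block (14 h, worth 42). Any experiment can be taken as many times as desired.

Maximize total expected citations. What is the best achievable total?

Best packing: microarray batch — 22 h, 86 total.

86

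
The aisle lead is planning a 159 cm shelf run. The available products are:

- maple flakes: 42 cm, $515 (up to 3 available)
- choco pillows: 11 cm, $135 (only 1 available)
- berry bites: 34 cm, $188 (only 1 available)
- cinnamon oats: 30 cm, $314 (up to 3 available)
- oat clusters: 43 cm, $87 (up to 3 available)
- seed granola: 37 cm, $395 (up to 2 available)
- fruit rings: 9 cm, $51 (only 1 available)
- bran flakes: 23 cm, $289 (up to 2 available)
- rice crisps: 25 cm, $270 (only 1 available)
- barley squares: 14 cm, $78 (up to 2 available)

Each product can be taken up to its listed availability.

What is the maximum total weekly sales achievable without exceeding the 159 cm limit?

Density check — bran flakes 12.57, choco pillows 12.27, maple flakes 12.26 are the best per cm.
The ratio heuristic lands on 2×maple flakes + choco pillows + fruit rings + 2×bran flakes (1794) but leaves 9 cm idle.
Dropping choco pillows and bran flakes frees 34 cm; slotting in maple flakes (42 cm) lifts the total to 1885 at 158 cm.
No other feasible combination exceeds 1885.

1885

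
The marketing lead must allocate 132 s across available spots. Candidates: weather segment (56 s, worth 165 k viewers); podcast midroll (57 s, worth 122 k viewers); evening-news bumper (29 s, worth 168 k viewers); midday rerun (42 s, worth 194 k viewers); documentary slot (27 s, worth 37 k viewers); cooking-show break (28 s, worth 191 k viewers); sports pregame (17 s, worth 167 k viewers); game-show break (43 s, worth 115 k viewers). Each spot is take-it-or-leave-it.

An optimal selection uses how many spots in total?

Best achievable expected reach is 720.
evening-news bumper + midday rerun + cooking-show break + sports pregame hits 720 at 116 s.
All optima have 4 spots.

4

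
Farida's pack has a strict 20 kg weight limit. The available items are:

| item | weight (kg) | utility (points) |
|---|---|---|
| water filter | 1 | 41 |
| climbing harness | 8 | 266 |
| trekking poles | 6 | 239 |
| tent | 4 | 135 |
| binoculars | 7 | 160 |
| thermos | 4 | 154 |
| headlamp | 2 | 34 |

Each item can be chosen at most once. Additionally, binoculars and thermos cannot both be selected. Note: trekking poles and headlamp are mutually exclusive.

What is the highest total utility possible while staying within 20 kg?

700

Water filter + climbing harness + trekking poles + thermos uses 19 of the 20 kg and totals 700.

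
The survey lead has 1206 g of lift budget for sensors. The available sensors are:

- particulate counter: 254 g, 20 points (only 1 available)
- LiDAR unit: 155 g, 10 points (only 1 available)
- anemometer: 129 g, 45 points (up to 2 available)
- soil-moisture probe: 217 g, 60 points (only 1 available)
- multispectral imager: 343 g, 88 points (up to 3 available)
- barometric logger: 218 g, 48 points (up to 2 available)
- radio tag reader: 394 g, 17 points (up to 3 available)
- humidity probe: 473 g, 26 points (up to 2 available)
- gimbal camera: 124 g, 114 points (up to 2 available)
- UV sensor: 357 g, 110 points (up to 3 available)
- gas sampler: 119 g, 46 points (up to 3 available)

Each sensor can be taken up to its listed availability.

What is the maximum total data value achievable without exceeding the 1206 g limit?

Ranking by ratio (data value/g): gimbal camera 0.92, gas sampler 0.39, anemometer 0.35, UV sensor 0.31.
Filling by ratio: 2×anemometer + soil-moisture probe + 2×gimbal camera + 3×gas sampler for 516, with 126 g left unused.
The 217 g tied up in soil-moisture probe is better spent on multispectral imager — total rises to 544 (1206 g).
Every other selection either busts 1206 g or exceeds an availability limit or fails to beat 544.

544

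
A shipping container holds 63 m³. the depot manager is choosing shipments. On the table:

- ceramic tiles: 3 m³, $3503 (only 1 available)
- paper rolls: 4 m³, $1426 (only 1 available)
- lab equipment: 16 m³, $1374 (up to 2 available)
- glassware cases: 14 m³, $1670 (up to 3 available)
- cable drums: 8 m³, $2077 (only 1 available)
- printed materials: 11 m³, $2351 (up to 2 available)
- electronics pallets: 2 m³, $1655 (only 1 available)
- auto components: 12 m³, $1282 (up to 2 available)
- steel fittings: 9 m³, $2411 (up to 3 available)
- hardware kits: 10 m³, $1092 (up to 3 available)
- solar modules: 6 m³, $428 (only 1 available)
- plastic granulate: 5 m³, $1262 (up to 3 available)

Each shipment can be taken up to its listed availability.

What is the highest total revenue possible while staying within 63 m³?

Taking the top-ratio shipments first gives ceramic tiles + paper rolls + cable drums + electronics pallets + 3×steel fittings + 3×plastic granulate for 19680 (59 m³).
Dropping cable drums frees 8 m³; slotting in printed materials (11 m³) lifts the total to 19954 at 62 m³.

19954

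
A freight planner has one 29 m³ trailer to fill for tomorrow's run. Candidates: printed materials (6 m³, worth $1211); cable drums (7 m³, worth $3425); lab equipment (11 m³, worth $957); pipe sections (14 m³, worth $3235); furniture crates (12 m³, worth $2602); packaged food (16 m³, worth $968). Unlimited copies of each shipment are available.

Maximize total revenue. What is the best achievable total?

Density check — cable drums 489.29, pipe sections 231.07, furniture crates 216.83 are the best per m³.
4×cable drums uses 28 of the 29 m³ and totals 13700.
No other feasible combination exceeds 13700.

13700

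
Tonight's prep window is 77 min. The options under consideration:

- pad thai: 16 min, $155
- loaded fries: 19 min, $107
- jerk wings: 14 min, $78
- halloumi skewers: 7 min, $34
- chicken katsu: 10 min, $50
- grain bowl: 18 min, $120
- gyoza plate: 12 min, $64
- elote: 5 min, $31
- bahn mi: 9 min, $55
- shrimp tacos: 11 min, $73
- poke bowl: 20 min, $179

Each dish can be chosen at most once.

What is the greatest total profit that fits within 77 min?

592

By profit per min: pad thai 9.69, poke bowl 8.95, grain bowl 6.67, shrimp tacos 6.64 lead.
Taking pad thai + halloumi skewers + grain bowl + elote + shrimp tacos + poke bowl: 77 min used, 592 in profit.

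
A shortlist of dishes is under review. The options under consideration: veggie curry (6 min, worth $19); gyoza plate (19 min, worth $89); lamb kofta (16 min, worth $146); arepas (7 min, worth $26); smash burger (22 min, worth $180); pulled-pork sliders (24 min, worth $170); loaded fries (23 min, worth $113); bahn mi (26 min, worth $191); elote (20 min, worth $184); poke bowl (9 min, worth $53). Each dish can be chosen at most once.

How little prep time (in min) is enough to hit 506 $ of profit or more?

Need the lightest bundle worth ≥ 506.
lamb kofta + smash burger + elote reaches 510 using 58 min.
No combination under 58 min hits 506.

58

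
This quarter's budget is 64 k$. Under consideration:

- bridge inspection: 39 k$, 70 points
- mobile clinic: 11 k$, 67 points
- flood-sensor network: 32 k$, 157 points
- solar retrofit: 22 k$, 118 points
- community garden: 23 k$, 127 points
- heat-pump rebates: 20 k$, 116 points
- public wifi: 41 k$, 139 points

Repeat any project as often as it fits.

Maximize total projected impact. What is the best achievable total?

384

Density check — mobile clinic 6.09, heat-pump rebates 5.80, community garden 5.52, solar retrofit 5.36 are the best per k$.
The ratio heuristic lands on 5×mobile clinic (335) but leaves 9 k$ idle.
Dropping mobile clinic frees 11 k$; slotting in heat-pump rebates (20 k$) lifts the total to 384 at 64 k$.
That's the maximum — no swap from here does better than 384.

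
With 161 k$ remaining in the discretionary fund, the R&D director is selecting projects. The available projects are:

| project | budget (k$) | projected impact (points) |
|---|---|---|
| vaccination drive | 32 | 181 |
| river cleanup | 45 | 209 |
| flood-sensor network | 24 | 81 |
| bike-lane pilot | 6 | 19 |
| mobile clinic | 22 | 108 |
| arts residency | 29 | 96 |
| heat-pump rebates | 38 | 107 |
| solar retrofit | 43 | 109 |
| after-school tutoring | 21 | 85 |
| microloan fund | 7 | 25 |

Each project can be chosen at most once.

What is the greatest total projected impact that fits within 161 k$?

708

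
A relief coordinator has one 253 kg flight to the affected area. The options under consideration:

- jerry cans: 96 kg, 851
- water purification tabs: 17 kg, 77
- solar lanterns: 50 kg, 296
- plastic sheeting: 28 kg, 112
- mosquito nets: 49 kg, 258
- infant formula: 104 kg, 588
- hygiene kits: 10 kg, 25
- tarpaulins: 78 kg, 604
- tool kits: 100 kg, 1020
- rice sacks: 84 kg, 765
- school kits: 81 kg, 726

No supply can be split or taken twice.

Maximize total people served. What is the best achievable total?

2167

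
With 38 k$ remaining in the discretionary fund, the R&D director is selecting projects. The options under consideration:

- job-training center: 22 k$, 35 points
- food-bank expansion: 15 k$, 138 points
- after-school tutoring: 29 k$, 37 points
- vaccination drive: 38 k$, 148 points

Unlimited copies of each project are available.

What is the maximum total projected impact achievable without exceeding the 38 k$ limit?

Best packing: 2×food-bank expansion — 30 k$, 276 total.
The spare 8 k$ is too small for any remaining project, and no exchange beats 276.

276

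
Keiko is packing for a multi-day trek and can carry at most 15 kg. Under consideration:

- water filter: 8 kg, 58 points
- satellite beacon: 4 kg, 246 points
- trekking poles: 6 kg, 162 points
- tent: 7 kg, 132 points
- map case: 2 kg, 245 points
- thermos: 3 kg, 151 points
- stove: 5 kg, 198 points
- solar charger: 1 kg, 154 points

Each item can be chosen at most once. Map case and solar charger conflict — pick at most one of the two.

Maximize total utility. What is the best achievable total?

840

Ranking by ratio (utility/kg): solar charger 154.00, map case 122.50, satellite beacon 61.50, thermos 50.33.
Best packing: satellite beacon + map case + thermos + stove — 14 kg, 840 total.
Runner-up satellite beacon + trekking poles + map case + thermos tops out at 804.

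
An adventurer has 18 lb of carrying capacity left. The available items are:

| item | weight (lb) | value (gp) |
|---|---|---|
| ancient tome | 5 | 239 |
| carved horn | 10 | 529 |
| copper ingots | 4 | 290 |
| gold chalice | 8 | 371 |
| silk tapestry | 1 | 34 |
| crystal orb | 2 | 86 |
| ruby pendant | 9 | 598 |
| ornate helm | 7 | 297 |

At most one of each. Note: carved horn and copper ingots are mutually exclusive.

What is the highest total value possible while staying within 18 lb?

1127

Best packing: ancient tome + copper ingots + ruby pendant — 18 lb, 1127 total.
Runner-up copper ingots + silk tapestry + crystal orb + ruby pendant tops out at 1008.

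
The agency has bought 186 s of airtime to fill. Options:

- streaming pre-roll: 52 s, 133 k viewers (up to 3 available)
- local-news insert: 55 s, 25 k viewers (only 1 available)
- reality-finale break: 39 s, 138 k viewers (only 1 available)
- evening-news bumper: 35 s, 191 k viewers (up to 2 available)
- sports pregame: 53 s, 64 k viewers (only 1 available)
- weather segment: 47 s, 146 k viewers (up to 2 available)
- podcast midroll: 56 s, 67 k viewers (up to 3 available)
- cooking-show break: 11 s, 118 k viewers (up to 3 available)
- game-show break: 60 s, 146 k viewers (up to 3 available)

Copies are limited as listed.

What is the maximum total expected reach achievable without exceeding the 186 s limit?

910

Ranking by ratio (expected reach/s): cooking-show break 10.73, evening-news bumper 5.46, reality-finale break 3.54, weather segment 3.11.
The ratio heuristic lands on reality-finale break + 2×evening-news bumper + 3×cooking-show break (874) but leaves 44 s idle.
Dropping reality-finale break and cooking-show break frees 50 s; slotting in 2×weather segment (94 s) lifts the total to 910 at 186 s.
That's the maximum — no swap from here does better than 910.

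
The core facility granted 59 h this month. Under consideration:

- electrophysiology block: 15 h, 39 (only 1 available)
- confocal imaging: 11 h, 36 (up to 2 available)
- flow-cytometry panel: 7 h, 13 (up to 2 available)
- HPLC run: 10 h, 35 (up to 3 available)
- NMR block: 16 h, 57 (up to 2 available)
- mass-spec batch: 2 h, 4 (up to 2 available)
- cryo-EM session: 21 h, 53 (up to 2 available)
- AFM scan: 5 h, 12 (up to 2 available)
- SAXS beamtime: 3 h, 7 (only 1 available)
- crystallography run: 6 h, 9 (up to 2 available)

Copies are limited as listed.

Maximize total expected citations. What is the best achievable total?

202

Density check — NMR block 3.56, HPLC run 3.50, confocal imaging 3.27 are the best per h.
Taking the top-ratio experiments first gives 2×HPLC run + 2×NMR block + mass-spec batch + AFM scan for 200 (59 h).
Dropping NMR block and AFM scan frees 21 h; slotting in confocal imaging + HPLC run (21 h) lifts the total to 202 at 59 h.
Every other selection either busts 59 h or exceeds an availability limit or fails to beat 202.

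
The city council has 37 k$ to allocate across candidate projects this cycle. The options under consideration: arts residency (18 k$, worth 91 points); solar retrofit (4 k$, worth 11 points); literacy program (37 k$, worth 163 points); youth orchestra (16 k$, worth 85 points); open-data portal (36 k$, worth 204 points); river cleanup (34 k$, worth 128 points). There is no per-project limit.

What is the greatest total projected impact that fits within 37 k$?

By projected impact per k$: open-data portal 5.67, youth orchestra 5.31, arts residency 5.06, literacy program 4.41 lead.
The ratio ordering already packs tightly: open-data portal, 36 k$, 204.

204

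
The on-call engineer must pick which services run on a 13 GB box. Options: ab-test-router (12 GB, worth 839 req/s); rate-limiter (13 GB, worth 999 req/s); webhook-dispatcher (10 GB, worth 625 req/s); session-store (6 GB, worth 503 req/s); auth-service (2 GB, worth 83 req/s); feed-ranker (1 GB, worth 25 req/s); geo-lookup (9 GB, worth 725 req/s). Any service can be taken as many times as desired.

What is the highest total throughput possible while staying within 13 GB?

1031

Density check — session-store 83.83, geo-lookup 80.56, rate-limiter 76.85 are the best per GB.
2×session-store + feed-ranker uses 13 of the 13 GB and totals 1031.
That's the maximum — no swap from here does better than 1031.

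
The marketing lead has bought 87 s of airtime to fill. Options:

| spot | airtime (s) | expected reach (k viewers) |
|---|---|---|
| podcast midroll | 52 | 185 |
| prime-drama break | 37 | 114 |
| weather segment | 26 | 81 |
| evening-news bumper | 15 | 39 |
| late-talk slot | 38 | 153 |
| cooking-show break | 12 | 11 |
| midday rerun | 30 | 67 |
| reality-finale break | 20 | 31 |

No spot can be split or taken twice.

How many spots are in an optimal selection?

The maximum expected reach within 87 s is 278.
For example prime-drama break + late-talk slot + cooking-show break achieves it, using 87 s.
Any selection reaching 278 contains exactly 3 spots.

3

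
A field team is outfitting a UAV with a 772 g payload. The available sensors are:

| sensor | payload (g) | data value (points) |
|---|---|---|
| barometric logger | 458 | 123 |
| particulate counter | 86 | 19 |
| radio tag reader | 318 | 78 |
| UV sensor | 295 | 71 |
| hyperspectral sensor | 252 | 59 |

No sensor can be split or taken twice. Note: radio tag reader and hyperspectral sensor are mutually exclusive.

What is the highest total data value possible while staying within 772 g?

194

Barometric logger + UV sensor uses 753 of the 772 g and totals 194.
No other feasible combination exceeds 194.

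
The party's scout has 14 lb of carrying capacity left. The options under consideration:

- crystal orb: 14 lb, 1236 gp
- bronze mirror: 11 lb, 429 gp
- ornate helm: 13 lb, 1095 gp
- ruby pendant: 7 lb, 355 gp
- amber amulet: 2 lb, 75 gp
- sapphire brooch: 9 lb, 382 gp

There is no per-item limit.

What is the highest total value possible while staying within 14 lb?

1236

The ratio ordering already packs tightly: crystal orb, 14 lb, 1236.
That's the maximum — no swap from here does better than 1236.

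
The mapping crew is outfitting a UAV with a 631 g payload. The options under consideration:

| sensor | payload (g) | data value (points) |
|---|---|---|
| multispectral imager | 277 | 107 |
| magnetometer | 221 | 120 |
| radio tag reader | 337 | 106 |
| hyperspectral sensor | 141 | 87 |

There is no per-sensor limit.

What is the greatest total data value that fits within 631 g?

4×hyperspectral sensor uses 564 of the 631 g and totals 348.

348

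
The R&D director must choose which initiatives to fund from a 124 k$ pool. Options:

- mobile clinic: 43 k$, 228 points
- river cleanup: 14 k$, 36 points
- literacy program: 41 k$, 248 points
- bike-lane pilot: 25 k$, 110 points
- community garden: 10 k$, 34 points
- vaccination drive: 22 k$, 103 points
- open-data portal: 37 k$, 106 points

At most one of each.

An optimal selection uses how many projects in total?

4

Optimal total is 622.
mobile clinic + river cleanup + literacy program + bike-lane pilot hits 622 at 123 k$.
All optima have 4 projects.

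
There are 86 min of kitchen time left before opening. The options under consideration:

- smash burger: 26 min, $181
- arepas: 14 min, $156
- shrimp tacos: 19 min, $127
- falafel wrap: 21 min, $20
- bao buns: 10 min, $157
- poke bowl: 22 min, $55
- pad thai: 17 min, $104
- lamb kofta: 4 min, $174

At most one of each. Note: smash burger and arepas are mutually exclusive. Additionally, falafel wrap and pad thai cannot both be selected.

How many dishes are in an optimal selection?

Optimal total is 773.
For example arepas + shrimp tacos + bao buns + poke bowl + pad thai + lamb kofta achieves it, using 86 min.
Any selection reaching 773 contains exactly 6 dishes.

6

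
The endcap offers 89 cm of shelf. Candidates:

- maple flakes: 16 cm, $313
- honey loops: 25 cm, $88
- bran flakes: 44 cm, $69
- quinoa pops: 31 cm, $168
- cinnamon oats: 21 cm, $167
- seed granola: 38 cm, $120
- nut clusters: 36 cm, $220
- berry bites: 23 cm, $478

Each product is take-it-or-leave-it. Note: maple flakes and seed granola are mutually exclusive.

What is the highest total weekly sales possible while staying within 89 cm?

1046

The ratio ordering already packs tightly: maple flakes + honey loops + cinnamon oats + berry bites, 85 cm, 1046.
Next best is maple flakes + nut clusters + berry bites at 1011 (75 cm) — short by 35.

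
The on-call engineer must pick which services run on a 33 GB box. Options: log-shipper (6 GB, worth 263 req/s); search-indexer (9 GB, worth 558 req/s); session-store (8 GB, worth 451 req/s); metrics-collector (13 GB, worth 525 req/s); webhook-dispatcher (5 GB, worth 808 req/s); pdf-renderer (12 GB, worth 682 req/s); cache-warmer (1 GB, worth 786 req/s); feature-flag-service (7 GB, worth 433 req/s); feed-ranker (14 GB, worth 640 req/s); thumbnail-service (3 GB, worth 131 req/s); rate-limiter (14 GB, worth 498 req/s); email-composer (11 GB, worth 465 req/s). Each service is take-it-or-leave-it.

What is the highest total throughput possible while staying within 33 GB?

3167

Taking search-indexer + session-store + webhook-dispatcher + cache-warmer + feature-flag-service + thumbnail-service: 33 GB used, 3167 in throughput.
The closest alternative, session-store + webhook-dispatcher + pdf-renderer + cache-warmer + feature-flag-service, reaches only 3160.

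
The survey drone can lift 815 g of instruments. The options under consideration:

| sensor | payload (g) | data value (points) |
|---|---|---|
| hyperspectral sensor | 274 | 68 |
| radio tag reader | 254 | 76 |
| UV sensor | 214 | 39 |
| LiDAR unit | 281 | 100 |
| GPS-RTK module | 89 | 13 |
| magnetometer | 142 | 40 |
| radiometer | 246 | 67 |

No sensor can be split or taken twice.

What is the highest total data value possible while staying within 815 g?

Density check — LiDAR unit 0.36, radio tag reader 0.30, magnetometer 0.28 are the best per g.
Greedy by ratio would take radio tag reader + LiDAR unit + GPS-RTK module + magnetometer: 766 g used, total 229.
Dropping GPS-RTK module and magnetometer frees 231 g; slotting in hyperspectral sensor (274 g) lifts the total to 244 at 809 g.

244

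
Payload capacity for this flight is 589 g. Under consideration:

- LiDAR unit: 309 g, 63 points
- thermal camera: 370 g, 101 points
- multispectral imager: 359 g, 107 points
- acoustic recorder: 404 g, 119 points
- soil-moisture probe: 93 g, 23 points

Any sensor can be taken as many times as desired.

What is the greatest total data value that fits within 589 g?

Best packing: multispectral imager + 2×soil-moisture probe — 545 g, 153 total.
Every other selection either busts 589 g or fails to beat 153.

153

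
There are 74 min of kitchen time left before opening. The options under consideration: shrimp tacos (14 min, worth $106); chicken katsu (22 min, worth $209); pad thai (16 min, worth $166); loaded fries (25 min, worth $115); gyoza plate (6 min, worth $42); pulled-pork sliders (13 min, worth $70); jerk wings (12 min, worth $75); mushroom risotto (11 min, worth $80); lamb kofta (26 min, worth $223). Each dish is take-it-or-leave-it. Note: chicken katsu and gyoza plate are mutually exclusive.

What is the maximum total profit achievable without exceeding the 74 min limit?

618

Density check — pad thai 10.38, chicken katsu 9.50, lamb kofta 8.58 are the best per min.
Best packing: shrimp tacos + chicken katsu + mushroom risotto + lamb kofta — 73 min, 618 total.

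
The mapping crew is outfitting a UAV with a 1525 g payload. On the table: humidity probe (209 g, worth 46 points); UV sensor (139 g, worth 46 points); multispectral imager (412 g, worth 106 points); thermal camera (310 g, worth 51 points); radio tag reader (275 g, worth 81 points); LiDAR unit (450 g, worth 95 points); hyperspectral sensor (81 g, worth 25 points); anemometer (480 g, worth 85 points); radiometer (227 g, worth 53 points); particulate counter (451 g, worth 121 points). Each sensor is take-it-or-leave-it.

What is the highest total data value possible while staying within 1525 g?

407

Greedy by ratio would take UV sensor + multispectral imager + radio tag reader + hyperspectral sensor + particulate counter: 1358 g used, total 379.
Replace hyperspectral sensor with radiometer: the trade gains 28 net, giving 407 at 1504 g.
The closest alternative, humidity probe + UV sensor + multispectral imager + radio tag reader + particulate counter, reaches only 400.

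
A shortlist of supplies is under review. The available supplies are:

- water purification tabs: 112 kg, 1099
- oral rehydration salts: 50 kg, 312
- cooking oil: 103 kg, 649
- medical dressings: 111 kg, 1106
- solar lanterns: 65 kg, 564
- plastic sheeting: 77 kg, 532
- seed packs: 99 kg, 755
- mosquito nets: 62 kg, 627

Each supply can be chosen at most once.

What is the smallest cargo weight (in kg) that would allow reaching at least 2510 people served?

273

Need the lightest bundle worth ≥ 2510.
water purification tabs + oral rehydration salts + medical dressings reaches 2517 using 273 kg.
Below 273 kg the best achievable stays under 2510.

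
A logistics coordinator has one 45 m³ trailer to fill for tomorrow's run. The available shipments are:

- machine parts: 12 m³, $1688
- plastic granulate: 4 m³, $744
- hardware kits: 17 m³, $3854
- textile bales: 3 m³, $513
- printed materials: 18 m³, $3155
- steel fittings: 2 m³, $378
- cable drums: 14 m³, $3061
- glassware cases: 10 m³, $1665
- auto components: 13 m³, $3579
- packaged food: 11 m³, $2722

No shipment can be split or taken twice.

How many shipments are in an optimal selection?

4

Optimal total is 10899.
For example plastic granulate + hardware kits + auto components + packaged food achieves it, using 45 m³.
Every optimal selection uses 4 shipments.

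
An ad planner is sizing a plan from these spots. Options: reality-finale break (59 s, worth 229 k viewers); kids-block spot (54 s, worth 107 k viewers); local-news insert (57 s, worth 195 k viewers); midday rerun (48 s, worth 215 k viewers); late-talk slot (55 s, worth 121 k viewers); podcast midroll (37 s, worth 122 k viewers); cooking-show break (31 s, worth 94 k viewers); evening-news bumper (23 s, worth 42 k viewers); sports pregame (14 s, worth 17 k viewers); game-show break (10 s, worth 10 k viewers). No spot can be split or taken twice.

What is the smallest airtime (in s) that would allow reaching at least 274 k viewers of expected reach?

Look for the lowest-airtime combination reaching 274.
Taking midday rerun + cooking-show break gives 309 (≥ 274) for 79 s.
Any bundle with less than 79 s falls short of 274.

79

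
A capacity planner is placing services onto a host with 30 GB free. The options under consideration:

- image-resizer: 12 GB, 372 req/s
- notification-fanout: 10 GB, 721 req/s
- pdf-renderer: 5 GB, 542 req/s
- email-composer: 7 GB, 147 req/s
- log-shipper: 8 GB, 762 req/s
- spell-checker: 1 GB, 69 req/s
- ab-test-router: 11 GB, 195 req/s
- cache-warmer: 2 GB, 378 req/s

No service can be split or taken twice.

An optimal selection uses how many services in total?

5

Optimal total is 2472.
One optimal bundle: notification-fanout + pdf-renderer + log-shipper + spell-checker + cache-warmer (26 GB).
Any selection reaching 2472 contains exactly 5 services.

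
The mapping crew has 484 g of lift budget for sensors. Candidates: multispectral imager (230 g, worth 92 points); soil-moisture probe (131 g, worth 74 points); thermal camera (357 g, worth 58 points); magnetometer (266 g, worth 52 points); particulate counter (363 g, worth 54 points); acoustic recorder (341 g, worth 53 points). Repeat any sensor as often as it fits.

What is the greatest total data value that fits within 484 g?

222

Best packing: 3×soil-moisture probe — 393 g, 222 total.
Every other selection either busts 484 g or fails to beat 222.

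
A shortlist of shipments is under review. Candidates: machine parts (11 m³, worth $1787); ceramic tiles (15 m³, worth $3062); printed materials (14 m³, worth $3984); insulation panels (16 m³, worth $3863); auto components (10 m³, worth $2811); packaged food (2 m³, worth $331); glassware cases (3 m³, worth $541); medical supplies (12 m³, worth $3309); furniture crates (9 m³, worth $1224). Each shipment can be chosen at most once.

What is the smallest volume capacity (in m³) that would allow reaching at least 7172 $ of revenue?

26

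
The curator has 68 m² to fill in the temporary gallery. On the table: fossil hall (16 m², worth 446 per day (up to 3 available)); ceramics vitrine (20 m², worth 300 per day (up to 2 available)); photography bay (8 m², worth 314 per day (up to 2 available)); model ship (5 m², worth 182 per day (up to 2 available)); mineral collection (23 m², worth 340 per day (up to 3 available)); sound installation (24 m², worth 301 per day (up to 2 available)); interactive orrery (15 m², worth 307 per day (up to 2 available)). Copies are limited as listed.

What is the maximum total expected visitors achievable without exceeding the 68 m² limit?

2016

A density-first pass picks 2×fossil hall + 2×photography bay + 2×model ship — 1884 at 58 m².
The 8 m² tied up in photography bay is better spent on fossil hall — total rises to 2016 (66 m²).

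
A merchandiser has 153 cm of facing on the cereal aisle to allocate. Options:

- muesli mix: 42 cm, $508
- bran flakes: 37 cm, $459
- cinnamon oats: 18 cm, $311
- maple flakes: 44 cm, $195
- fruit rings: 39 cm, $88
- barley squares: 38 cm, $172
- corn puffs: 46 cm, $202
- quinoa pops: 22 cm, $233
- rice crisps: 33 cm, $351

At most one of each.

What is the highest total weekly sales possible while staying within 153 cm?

Density check — cinnamon oats 17.28, bran flakes 12.41, muesli mix 12.10, rice crisps 10.64 are the best per cm.
Taking muesli mix + bran flakes + cinnamon oats + quinoa pops + rice crisps: 152 cm used, 1862 in weekly sales.

1862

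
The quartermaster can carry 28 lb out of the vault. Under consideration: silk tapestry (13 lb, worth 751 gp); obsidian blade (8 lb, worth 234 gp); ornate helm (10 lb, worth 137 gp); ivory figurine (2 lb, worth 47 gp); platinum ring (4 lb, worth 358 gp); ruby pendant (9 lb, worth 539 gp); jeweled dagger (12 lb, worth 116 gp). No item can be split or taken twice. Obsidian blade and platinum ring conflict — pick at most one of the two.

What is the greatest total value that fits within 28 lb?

Taking silk tapestry + ivory figurine + platinum ring + ruby pendant: 28 lb used, 1695 in value.
Next best is silk tapestry + platinum ring + ruby pendant at 1648 (26 lb) — short by 47.

1695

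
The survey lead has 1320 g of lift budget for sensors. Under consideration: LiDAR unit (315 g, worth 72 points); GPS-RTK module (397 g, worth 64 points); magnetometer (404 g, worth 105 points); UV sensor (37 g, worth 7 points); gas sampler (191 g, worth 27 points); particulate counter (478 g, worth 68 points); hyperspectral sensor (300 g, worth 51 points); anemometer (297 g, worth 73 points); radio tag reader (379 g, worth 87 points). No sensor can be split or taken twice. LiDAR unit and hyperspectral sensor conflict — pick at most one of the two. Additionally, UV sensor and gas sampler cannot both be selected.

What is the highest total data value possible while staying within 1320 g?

292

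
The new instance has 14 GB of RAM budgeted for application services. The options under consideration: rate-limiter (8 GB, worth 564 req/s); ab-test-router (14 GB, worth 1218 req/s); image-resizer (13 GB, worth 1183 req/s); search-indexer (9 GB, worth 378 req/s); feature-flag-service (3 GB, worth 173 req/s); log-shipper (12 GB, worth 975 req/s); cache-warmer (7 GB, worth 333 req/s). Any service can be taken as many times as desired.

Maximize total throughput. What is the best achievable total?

Density check — image-resizer 91.00, ab-test-router 87.00, log-shipper 81.25 are the best per GB.
A density-first pass picks image-resizer — 1183 at 13 GB.
Dropping image-resizer frees 13 GB; slotting in ab-test-router (14 GB) lifts the total to 1218 at 14 GB.
No other feasible combination exceeds 1218.

1218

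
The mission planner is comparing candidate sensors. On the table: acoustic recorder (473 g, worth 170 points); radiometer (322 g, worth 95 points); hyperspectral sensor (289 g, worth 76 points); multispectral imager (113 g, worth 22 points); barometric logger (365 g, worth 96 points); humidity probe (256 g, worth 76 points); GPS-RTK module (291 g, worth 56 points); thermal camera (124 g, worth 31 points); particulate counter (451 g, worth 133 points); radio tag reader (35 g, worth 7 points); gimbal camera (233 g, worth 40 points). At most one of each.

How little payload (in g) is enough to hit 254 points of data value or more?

Need the lightest bundle worth ≥ 254.
Taking acoustic recorder + radiometer gives 265 (≥ 254) for 795 g.
No combination under 795 g hits 254.

795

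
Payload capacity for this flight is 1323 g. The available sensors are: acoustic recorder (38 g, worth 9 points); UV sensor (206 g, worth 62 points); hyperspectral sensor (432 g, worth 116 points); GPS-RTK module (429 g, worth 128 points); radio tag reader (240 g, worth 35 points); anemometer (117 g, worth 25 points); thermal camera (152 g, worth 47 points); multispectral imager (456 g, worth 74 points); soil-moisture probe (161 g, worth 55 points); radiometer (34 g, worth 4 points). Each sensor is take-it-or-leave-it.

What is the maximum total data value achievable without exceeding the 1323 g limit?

374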